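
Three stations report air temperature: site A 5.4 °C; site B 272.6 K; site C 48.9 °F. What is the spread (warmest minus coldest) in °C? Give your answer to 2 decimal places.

site B: 272.6 K = -0.550 °C.
site C: 48.9 °F = 9.389 °C.
Spread: 9.389 − (-0.550) = 9.939 °C.

9.94 °C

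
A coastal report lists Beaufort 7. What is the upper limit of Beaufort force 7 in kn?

33 kt

Beaufort 7 (near gale) spans 28–33 knots.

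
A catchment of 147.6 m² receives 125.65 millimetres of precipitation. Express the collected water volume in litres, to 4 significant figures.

1 mm over 1 m² is 1 L, so volume = 125.65 × 147.6 = 18545.94 L ≈ 18550 L.

18550 litres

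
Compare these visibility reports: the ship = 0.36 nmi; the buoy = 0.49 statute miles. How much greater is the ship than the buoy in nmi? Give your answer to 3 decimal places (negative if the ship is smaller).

-0.066 nmi

the buoy: 0.49 SM = 0.42580 nmi.
Difference: 0.36000 − 0.42580 = -0.066 nmi.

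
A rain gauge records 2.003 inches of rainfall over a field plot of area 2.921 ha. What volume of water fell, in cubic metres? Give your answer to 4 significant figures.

Depth: 2.003 in × 25.4 = 50.8762 mm.
Area: 2.921 ha = 29210 m².
1 mm over 1 m² is 1 L, so volume = 50.8762 × 29210 = 1486093.8 L = 1486 m³.

1486 cubic metres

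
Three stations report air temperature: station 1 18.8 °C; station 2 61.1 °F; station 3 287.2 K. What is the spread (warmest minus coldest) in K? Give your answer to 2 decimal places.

4.75 K

station 2: 61.1 °F = 16.167 °C.
station 3: 287.2 K = 14.050 °C.
Spread: 18.800 − 14.050 = 4.750 °C.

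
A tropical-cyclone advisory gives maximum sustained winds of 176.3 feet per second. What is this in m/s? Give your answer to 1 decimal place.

1 ft/s = 0.3048 m/s, so 176.3 × 0.3048 = 53.7 m/s.

53.7 m/s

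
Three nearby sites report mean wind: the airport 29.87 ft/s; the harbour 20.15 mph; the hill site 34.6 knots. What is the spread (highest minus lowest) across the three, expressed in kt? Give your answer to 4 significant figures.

17.09 kt

the airport: 29.87 ft/s = 17.6975 kt.
the harbour: 20.15 mph = 17.5099 kt.
Spread: 34.6000 − 17.5099 = 17.09 kt.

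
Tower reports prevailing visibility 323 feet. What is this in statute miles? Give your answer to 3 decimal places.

1 ft = 0.000189394 SM, so 323 × 0.000189394 = 0.061 SM.

0.061 SM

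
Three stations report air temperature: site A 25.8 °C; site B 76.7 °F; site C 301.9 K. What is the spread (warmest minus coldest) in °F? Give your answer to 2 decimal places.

site B: 76.7 °F = 24.833 °C.
site C: 301.9 K = 28.750 °C.
Spread: 28.750 − 24.833 = 3.917 °C = 7.05 °F.

7.05 °F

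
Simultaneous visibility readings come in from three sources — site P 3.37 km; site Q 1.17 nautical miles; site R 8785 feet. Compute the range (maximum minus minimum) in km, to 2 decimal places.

site Q: 1.17 nmi = 2.1668 km.
site R: 8785 ft = 2.6777 km.
Spread: 3.3700 − 2.1668 = 1.20 km.

1.20 km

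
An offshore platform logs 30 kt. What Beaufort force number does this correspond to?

30 kt lies in the Beaufort 7 band (near gale, 28–33 kt).

Beaufort force 7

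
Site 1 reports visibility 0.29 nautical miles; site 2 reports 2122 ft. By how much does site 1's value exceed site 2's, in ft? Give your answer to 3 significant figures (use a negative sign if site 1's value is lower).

-360 ft

site 1: 0.29 nmi = 1762.07 ft.
Difference: 1762.07 − 2122.00 = -360 ft.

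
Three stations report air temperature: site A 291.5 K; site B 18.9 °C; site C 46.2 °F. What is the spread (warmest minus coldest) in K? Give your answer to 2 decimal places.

site A: 291.5 K = 18.350 °C.
site C: 46.2 °F = 7.889 °C.
Spread: 18.900 − 7.889 = 11.011 °C.

11.01 K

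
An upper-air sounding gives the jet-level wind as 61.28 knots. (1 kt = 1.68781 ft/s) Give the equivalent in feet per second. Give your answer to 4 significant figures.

103.4 ft/s

1 kt = 1.68781 ft/s, so 61.28 × 1.68781 = 103.4 ft/s.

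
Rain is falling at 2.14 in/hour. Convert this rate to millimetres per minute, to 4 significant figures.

0.9059 mm/minute

2.14 in/hour × 25.4 mm/in × 0.0166667 hour/minute = 0.9059 mm/minute.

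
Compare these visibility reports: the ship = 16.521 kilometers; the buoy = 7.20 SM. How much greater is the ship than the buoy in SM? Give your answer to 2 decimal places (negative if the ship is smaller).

3.07 SM

the ship: 16.521 km = 10.2657 SM.
Difference: 10.2657 − 7.2000 = 3.07 SM.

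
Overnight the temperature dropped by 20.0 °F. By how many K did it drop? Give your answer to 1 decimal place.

11.1 K

Converting a difference, only the 9/5 scale factor applies: ΔK = 20.0 × 0.5556 = 11.1 K.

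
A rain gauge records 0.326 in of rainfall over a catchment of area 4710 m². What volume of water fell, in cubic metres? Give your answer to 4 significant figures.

Depth: 0.326 in × 25.4 = 8.2804 mm.
1 mm over 1 m² is 1 L, so volume = 8.2804 × 4710 = 39000.684 L = 39.00 m³.

39.00 cubic metres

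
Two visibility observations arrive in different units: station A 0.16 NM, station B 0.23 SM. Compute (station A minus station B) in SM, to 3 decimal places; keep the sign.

station A: 0.16 nmi = 0.18412 SM.
Difference: 0.18412 − 0.23000 = -0.046 SM.

-0.046 SM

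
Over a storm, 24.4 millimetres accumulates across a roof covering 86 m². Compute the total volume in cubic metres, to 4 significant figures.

1 mm over 1 m² is 1 L, so volume = 24.4 × 86 = 2098.4 L = 2.098 m³.

2.098 cubic metres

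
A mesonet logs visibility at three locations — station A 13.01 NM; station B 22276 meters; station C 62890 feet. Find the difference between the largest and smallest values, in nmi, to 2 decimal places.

2.66 nmi

station B: 22276 m = 12.0281 nmi.
station C: 62890 ft = 10.3504 nmi.
Spread: 13.0100 − 10.3504 = 2.66 nmi.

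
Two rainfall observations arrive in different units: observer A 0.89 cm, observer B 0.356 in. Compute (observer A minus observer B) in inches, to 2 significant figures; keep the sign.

observer A: 0.89 cm = 0.350394 in.
Difference: 0.350394 − 0.356000 = -0.0056 in.

-0.0056 in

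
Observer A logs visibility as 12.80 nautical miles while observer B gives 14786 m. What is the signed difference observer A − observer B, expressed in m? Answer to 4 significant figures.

observer A: 12.80 nmi = 23705.60 m.
Difference: 23705.60 − 14786.00 = 8920 m.

8920 m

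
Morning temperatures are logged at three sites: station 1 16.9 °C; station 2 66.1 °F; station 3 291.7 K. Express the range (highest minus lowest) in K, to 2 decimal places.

station 2: 66.1 °F = 18.944 °C.
station 3: 291.7 K = 18.550 °C.
Spread: 18.944 − 16.900 = 2.044 °C.

2.04 K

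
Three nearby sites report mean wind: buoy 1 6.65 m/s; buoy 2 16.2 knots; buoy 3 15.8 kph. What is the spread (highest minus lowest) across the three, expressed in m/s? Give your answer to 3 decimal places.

buoy 2: 16.2 kt = 8.33400 m/s.
buoy 3: 15.8 km/h = 4.38889 m/s.
Spread: 8.33400 − 4.38889 = 3.945 m/s.

3.945 m/s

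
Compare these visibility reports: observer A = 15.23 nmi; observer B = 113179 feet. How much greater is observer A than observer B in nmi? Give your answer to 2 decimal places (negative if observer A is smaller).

-3.40 nmi

observer B: 113179 ft = 18.6269 nmi.
Difference: 15.2300 − 18.6269 = -3.40 nmi.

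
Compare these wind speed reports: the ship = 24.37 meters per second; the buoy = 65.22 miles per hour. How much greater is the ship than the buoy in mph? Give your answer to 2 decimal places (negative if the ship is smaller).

-10.71 mph

the ship: 24.37 m/s = 54.5141 mph.
Difference: 54.5141 − 65.2200 = -10.71 mph.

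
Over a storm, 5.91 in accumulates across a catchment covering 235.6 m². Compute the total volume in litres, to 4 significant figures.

35370 litres

Depth: 5.91 in × 25.4 = 150.114 mm.
1 mm over 1 m² is 1 L, so volume = 150.114 × 235.6 = 35366.858 L ≈ 35370 L.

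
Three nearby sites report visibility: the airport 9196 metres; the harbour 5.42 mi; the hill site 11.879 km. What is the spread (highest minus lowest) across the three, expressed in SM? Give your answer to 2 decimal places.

1.96 SM

the airport: 9196 m = 5.7141 SM.
the hill site: 11.879 km = 7.3813 SM.
Spread: 7.3813 − 5.4200 = 1.96 SM.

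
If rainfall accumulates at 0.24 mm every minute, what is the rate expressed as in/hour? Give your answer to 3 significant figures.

0.24 mm/minute × 0.0393701 in/mm × 60 minute/hour = 0.567 in/hour.

0.567 in/hour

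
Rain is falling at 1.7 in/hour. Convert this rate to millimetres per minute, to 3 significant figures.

1.7 in/hour × 25.4 mm/in × 0.0166667 hour/minute = 0.720 mm/minute.

0.720 mm/minute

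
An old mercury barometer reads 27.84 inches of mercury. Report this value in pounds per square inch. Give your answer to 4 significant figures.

1 inHg = 0.491154 psi, so 27.84 × 0.491154 = 13.67 psi.

13.67 psi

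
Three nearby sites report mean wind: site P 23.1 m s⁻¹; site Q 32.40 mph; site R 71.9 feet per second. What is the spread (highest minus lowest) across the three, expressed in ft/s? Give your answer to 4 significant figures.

site P: 23.1 m/s = 75.7874 ft/s.
site Q: 32.40 mph = 47.5200 ft/s.
Spread: 75.7874 − 47.5200 = 28.27 ft/s.

28.27 ft/s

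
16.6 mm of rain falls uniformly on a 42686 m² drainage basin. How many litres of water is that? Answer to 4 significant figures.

708600 litres

1 mm over 1 m² is 1 L, so volume = 16.6 × 42686 = 708587.6 L ≈ 708600 L.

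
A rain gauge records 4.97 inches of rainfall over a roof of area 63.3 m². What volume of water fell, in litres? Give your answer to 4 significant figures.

7991 litres

Depth: 4.97 in × 25.4 = 126.238 mm.
1 mm over 1 m² is 1 L, so volume = 126.238 × 63.3 = 7990.8654 L ≈ 7991 L.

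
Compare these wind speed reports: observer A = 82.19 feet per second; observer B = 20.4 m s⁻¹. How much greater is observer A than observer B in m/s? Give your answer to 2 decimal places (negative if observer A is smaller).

observer A: 82.19 ft/s = 25.0515 m/s.
Difference: 25.0515 − 20.4000 = 4.65 m/s.

4.65 m/s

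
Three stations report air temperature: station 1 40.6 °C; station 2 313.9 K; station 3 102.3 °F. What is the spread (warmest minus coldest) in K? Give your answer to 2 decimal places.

1.69 K

station 2: 313.9 K = 40.750 °C.
station 3: 102.3 °F = 39.056 °C.
Spread: 40.750 − 39.056 = 1.694 °C.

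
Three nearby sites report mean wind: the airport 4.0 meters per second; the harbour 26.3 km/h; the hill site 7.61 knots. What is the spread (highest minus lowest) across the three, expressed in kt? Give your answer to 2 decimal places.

the airport: 4.0 m/s = 7.7754 kt.
the harbour: 26.3 km/h = 14.2009 kt.
Spread: 14.2009 − 7.6100 = 6.59 kt.

6.59 kt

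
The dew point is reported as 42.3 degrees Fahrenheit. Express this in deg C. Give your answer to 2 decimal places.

°C = (°F − 32) × 5/9 = (42.3 − 32) / 1.8 = 5.72 °C.

5.72 °C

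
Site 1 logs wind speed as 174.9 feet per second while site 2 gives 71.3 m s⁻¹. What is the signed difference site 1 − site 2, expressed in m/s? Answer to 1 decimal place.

site 1: 174.9 ft/s = 53.310 m/s.
Difference: 53.310 − 71.300 = -18.0 m/s.

-18.0 m/s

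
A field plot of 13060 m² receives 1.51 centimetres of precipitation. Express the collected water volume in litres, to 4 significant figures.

Depth: 1.51 cm × 10 = 15.1 mm.
1 mm over 1 m² is 1 L, so volume = 15.1 × 13060 = 197206 L ≈ 197200 L.

197200 litres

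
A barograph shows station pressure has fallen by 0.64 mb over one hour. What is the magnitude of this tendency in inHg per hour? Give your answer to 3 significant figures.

0.0189 inHg per hour

0.64 mb / 1 h × 0.02953 inHg/mb = 0.0189 inHg/h.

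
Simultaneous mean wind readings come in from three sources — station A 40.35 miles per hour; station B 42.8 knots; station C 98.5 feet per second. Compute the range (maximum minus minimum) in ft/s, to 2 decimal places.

39.32 ft/s

station A: 40.35 mph = 59.1800 ft/s.
station B: 42.8 kt = 72.2383 ft/s.
Spread: 98.5000 − 59.1800 = 39.32 ft/s.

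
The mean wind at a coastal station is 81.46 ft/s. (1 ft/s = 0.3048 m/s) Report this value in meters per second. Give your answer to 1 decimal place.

24.8 m/s

1 ft/s = 0.3048 m/s, so 81.46 × 0.3048 = 24.8 m/s.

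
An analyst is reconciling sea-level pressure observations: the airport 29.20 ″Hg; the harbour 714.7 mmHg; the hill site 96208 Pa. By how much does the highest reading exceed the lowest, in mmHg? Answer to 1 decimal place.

the airport: 29.20 inHg = 741.680 mmHg.
the hill site: 96208 Pa = 721.619 mmHg.
Spread: 741.680 − 714.700 = 27.0 mmHg.

27.0 mmHg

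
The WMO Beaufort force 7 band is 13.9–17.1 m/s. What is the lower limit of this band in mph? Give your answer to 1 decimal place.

31.1 mph

13.9–17.1 m/s × 2.237 = 31.1–38.3 mph.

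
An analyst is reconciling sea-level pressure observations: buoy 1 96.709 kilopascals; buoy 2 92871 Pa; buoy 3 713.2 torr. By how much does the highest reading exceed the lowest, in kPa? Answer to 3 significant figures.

3.84 kPa

buoy 2: 92871 Pa = 92.8710 kPa.
buoy 3: 713.2 mmHg = 95.0855 kPa.
Spread: 96.7090 − 92.8710 = 3.84 kPa.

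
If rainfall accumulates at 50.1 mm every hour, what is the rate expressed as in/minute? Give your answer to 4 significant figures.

0.03287 in/minute

50.1 mm/hour × 0.0393701 in/mm × 0.0166667 hour/minute = 0.03287 in/minute.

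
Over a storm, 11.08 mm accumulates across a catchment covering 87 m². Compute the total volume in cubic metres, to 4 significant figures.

0.9640 cubic metres

1 mm over 1 m² is 1 L, so volume = 11.08 × 87 = 963.96 L = 0.9640 m³.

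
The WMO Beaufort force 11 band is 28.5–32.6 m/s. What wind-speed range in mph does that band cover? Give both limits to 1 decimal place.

63.8 to 72.9 mph

28.5–32.6 m/s × 2.237 = 63.8–72.9 mph.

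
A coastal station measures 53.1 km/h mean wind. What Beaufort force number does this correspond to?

53.1 km/h = 14.8 m/s, which is Beaufort 7 (near gale, 13.9–17.1 m/s).

Beaufort force 7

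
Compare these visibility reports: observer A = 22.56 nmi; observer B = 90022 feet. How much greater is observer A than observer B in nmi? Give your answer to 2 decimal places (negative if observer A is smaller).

7.74 nmi

observer B: 90022 ft = 14.8157 nmi.
Difference: 22.5600 − 14.8157 = 7.74 nmi.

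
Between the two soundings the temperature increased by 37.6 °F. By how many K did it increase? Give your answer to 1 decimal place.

20.9 K

A change of 1 °C equals a change of 1.8 °F: ΔK = 37.6 × 0.5556 = 20.9 K.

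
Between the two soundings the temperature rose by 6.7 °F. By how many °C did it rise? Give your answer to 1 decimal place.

3.7 °C

A change of 1 °C equals a change of 1.8 °F: Δ°C = 6.7 × 0.5556 = 3.7 °C.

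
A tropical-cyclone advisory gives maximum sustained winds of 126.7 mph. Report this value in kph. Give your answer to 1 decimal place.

203.9 km/h

1 mph = 1.60934 km/h, so 126.7 × 1.60934 = 203.9 km/h.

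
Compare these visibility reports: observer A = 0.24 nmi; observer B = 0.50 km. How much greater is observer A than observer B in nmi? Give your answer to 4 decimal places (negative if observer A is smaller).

observer B: 0.50 km = 0.269978 nmi.
Difference: 0.240000 − 0.269978 = -0.0300 nmi.

-0.0300 nmi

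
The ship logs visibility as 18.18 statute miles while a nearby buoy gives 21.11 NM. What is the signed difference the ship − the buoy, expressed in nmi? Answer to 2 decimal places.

-5.31 nmi

the ship: 18.18 SM = 15.7980 nmi.
Difference: 15.7980 − 21.1100 = -5.31 nmi.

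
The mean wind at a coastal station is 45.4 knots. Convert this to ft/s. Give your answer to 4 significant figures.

1 kt = 1.68781 ft/s, so 45.4 × 1.68781 = 76.63 ft/s.

76.63 ft/s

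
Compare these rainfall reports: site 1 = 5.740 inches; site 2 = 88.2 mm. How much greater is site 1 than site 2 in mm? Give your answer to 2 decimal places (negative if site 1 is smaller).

site 1: 5.740 in = 145.7960 mm.
Difference: 145.7960 − 88.2000 = 57.60 mm.

57.60 mm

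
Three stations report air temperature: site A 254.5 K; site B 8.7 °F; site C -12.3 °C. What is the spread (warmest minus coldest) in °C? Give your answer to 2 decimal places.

6.35 °C

site A: 254.5 K = -18.650 °C.
site B: 8.7 °F = -12.944 °C.
Spread: (-12.300) − (-18.650) = 6.350 °C.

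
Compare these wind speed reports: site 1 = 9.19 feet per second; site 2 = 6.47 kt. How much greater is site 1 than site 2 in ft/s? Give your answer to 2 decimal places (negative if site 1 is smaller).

-1.73 ft/s

site 2: 6.47 kt = 10.9201 ft/s.
Difference: 9.1900 − 10.9201 = -1.73 ft/s.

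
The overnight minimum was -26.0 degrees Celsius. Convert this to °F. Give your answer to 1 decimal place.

°F = °C × 9/5 + 32 = -26.0 × 1.8 + 32 = -14.8 °F.

-14.8 °F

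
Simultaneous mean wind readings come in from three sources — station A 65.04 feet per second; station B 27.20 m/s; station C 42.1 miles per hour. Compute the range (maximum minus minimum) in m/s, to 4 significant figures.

8.380 m/s

station A: 65.04 ft/s = 19.82419 m/s.
station C: 42.1 mph = 18.82038 m/s.
Spread: 27.20000 − 18.82038 = 8.380 m/s.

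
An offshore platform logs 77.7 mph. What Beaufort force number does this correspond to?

77.7 mph = 34.7 m/s, which is Beaufort 12 (hurricane force, ≥32.7 m/s).

Beaufort force 12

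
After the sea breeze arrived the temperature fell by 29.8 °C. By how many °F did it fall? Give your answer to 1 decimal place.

For a temperature change the 32° offset cancels: Δ°F = 29.8 × 1.8 = 53.6 °F.

53.6 °F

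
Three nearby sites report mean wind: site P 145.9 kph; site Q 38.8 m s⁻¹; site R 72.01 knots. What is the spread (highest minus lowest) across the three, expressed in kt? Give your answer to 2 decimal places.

site P: 145.9 km/h = 78.7797 kt.
site Q: 38.8 m/s = 75.4212 kt.
Spread: 78.7797 − 72.0100 = 6.77 kt.

6.77 kt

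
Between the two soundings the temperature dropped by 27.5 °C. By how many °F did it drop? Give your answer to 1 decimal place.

49.5 °F

For a temperature change the 32° offset cancels: Δ°F = 27.5 × 1.8 = 49.5 °F.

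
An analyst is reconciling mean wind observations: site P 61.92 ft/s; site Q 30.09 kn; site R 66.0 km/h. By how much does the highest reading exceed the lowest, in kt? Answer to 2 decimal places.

6.60 kt

site P: 61.92 ft/s = 36.6866 kt.
site R: 66.0 km/h = 35.6371 kt.
Spread: 36.6866 − 30.0900 = 6.60 kt.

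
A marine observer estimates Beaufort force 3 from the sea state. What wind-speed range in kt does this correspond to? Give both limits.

Beaufort 3 (gentle breeze) spans 7–10 knots.

7 to 10 kt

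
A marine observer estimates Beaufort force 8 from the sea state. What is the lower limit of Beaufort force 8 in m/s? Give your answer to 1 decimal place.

Beaufort 8 (gale) spans 17.2–20.7 m/s.

17.2 m/s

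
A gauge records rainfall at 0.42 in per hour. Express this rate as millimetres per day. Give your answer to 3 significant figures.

256 mm/day

0.42 in/hour × 25.4 mm/in × 24 hour/day = 256 mm/day.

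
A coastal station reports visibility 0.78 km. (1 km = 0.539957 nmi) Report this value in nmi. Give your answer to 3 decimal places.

1 km = 0.539957 nmi, so 0.78 × 0.539957 = 0.421 nmi.

0.421 nmi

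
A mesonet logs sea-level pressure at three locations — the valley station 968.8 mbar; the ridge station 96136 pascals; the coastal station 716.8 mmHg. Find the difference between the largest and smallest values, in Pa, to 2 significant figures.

the valley station: 968.8 mb = 96880.00 Pa.
the coastal station: 716.8 mmHg = 95565.49 Pa.
Spread: 96880.00 − 95565.49 = 1300 Pa.

1300 Pa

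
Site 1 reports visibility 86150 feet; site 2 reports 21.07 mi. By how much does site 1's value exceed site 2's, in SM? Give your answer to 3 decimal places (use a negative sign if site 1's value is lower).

-4.754 SM

site 1: 86150 ft = 16.31629 SM.
Difference: 16.31629 − 21.07000 = -4.754 SM.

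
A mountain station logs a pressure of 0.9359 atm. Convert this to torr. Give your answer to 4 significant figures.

1 atm = 760 mmHg, so 0.9359 × 760 = 711.3 mmHg.

711.3 mmHg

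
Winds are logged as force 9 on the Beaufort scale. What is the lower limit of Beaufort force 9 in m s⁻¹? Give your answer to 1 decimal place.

20.8 m/s

Beaufort 9 (strong gale) spans 20.8–24.4 m/s.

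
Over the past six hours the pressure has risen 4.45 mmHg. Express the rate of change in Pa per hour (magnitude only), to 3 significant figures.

4.45 mmHg / 6 h × 133.322 Pa/mmHg = 98.9 Pa/h.

98.9 Pa per hour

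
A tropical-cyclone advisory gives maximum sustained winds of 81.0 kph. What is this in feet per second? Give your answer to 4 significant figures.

73.82 ft/s

1 km/h = 0.911344 ft/s, so 81.0 × 0.911344 = 73.82 ft/s.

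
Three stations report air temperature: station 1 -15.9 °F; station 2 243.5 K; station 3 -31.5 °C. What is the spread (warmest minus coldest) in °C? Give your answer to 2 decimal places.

4.89 °C

station 1: -15.9 °F = -26.611 °C.
station 2: 243.5 K = -29.650 °C.
Spread: (-26.611) − (-31.500) = 4.889 °C.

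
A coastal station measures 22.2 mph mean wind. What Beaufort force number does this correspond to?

Beaufort force 5

22.2 mph = 9.9 m/s, which is Beaufort 5 (fresh breeze, 8.0–10.7 m/s).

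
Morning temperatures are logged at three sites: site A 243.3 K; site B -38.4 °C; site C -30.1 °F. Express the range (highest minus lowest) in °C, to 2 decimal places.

8.55 °C

site A: 243.3 K = -29.850 °C.
site C: -30.1 °F = -34.500 °C.
Spread: (-29.850) − (-38.400) = 8.550 °C.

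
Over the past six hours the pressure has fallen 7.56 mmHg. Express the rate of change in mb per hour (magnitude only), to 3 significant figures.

7.56 mmHg / 6 h × 1.33322 mb/mmHg = 1.68 mb/h.

1.68 mb per hour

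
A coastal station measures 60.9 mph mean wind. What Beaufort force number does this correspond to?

Beaufort force 10

60.9 mph = 27.2 m/s, which is Beaufort 10 (storm, 24.5–28.4 m/s).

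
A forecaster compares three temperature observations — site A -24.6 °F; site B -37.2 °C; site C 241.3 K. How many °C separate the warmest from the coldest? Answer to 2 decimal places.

5.76 °C

site A: -24.6 °F = -31.444 °C.
site C: 241.3 K = -31.850 °C.
Spread: (-31.444) − (-37.200) = 5.756 °C.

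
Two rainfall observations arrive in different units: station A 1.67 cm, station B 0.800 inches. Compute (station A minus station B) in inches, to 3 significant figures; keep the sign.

-0.143 in

station A: 1.67 cm = 0.65748 in.
Difference: 0.65748 − 0.80000 = -0.143 in.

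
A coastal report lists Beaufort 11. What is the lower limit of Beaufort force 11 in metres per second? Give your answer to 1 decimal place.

Beaufort 11 (violent storm) spans 28.5–32.6 m/s.

28.5 m/s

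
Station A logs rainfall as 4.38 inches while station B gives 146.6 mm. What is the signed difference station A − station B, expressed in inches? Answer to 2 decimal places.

station B: 146.6 mm = 5.7717 in.
Difference: 4.3800 − 5.7717 = -1.39 in.

-1.39 in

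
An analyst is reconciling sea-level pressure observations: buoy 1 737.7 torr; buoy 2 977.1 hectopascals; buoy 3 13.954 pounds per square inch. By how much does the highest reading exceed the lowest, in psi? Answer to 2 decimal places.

buoy 1: 737.7 mmHg = 14.2647 psi.
buoy 2: 977.1 hPa = 14.1716 psi.
Spread: 14.2647 − 13.9540 = 0.31 psi.

0.31 psi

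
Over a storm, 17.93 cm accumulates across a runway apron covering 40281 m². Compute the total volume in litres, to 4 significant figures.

7222000 litres

Depth: 17.93 cm × 10 = 179.3 mm.
1 mm over 1 m² is 1 L, so volume = 179.3 × 40281 = 7222383.3 L ≈ 7222000 L.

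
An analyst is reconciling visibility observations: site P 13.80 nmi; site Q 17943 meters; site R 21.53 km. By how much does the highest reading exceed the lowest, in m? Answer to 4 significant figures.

site P: 13.80 nmi = 25557.60 m.
site R: 21.53 km = 21530.00 m.
Spread: 25557.60 − 17943.00 = 7615 m.

7615 m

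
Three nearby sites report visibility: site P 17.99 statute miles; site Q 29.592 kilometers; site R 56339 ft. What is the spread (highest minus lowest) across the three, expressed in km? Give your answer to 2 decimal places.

site P: 17.99 SM = 28.9521 km.
site R: 56339 ft = 17.1721 km.
Spread: 29.5920 − 17.1721 = 12.42 km.

12.42 km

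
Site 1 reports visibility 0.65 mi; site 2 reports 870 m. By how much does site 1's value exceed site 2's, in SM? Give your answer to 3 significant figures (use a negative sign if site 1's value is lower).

site 2: 870 m = 0.54059 SM.
Difference: 0.65000 − 0.54059 = 0.109 SM.

0.109 SM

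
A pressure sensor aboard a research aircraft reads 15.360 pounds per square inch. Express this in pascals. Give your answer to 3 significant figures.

1 psi = 6894.76 Pa, so 15.360 × 6894.76 = 106000 Pa.

106000 Pa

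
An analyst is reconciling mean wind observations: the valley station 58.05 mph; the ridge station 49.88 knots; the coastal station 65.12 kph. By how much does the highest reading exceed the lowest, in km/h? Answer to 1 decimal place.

the valley station: 58.05 mph = 93.422 km/h.
the ridge station: 49.88 kt = 92.378 km/h.
Spread: 93.422 − 65.120 = 28.3 km/h.

28.3 km/h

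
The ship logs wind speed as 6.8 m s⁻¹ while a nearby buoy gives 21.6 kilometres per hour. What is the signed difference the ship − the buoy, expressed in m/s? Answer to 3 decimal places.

0.800 m/s

the buoy: 21.6 km/h = 6.00000 m/s.
Difference: 6.80000 − 6.00000 = 0.800 m/s.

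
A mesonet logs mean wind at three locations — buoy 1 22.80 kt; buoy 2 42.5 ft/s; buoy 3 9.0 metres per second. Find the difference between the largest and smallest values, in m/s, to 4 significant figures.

buoy 1: 22.80 kt = 11.72933 m/s.
buoy 2: 42.5 ft/s = 12.95400 m/s.
Spread: 12.95400 − 9.00000 = 3.954 m/s.

3.954 m/s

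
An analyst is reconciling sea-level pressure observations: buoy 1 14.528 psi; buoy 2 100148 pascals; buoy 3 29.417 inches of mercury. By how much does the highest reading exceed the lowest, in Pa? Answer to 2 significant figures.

550 Pa

buoy 1: 14.528 psi = 100167.03 Pa.
buoy 3: 29.417 inHg = 99617.41 Pa.
Spread: 100167.03 − 99617.41 = 550 Pa.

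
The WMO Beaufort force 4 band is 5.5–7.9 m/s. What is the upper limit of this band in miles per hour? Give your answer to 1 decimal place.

5.5–7.9 m/s × 2.237 = 12.3–17.7 mph.

17.7 mph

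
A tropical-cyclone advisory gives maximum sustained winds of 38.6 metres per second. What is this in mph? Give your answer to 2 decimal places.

1 m/s = 2.23694 mph, so 38.6 × 2.23694 = 86.35 mph.

86.35 mph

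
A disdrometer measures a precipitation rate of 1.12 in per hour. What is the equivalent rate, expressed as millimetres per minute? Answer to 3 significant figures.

0.474 mm/minute

1.12 in/hour × 25.4 mm/in × 0.0166667 hour/minute = 0.474 mm/minute.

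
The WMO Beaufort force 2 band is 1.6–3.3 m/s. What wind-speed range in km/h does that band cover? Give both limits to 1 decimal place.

5.8 to 11.9 km/h

1.6–3.3 m/s × 3.6 = 5.8–11.9 km/h.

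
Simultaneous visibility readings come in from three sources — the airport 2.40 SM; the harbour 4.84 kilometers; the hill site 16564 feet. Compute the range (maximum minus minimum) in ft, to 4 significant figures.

3892 ft

the airport: 2.40 SM = 12672.00 ft.
the harbour: 4.84 km = 15879.27 ft.
Spread: 16564.00 − 12672.00 = 3892 ft.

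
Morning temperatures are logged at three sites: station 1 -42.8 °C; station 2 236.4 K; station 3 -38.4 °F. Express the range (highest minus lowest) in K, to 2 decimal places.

6.05 K

station 2: 236.4 K = -36.750 °C.
station 3: -38.4 °F = -39.111 °C.
Spread: (-36.750) − (-42.800) = 6.050 °C.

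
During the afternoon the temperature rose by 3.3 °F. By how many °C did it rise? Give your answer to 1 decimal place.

A change of 1 °C equals a change of 1.8 °F: Δ°C = 3.3 × 0.5556 = 1.8 °C.

1.8 °C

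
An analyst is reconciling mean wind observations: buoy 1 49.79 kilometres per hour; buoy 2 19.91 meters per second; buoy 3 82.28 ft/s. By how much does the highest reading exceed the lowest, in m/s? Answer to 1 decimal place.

buoy 1: 49.79 km/h = 13.831 m/s.
buoy 3: 82.28 ft/s = 25.079 m/s.
Spread: 25.079 − 13.831 = 11.2 m/s.

11.2 m/s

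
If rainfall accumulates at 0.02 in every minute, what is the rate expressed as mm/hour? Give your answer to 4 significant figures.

0.02 in/minute × 25.4 mm/in × 60 minute/hour = 30.48 mm/hour.

30.48 mm/hour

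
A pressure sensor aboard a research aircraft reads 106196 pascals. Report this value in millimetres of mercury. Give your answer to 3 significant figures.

797 mmHg

1 Pa = 0.00750062 mmHg, so 106196 × 0.00750062 = 797 mmHg.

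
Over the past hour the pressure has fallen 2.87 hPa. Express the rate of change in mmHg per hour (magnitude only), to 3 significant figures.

2.87 hPa / 1 h × 0.750062 mmHg/hPa = 2.15 mmHg/h.

2.15 mmHg per hour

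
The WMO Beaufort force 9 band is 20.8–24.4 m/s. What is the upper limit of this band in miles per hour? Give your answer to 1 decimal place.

54.6 mph

20.8–24.4 m/s × 2.237 = 46.5–54.6 mph.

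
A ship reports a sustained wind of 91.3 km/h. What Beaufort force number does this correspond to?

Beaufort force 10

91.3 km/h = 25.4 m/s, which is Beaufort 10 (storm, 24.5–28.4 m/s).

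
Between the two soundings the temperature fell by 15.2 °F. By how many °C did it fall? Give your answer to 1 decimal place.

8.4 °C

For a temperature change the 32° offset cancels: Δ°C = 15.2 × 0.5556 = 8.4 °C.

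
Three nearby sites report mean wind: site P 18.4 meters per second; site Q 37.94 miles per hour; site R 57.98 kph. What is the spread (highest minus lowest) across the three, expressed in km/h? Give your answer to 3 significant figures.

8.26 km/h

site P: 18.4 m/s = 66.2400 km/h.
site Q: 37.94 mph = 61.0585 km/h.
Spread: 66.2400 − 57.9800 = 8.26 km/h.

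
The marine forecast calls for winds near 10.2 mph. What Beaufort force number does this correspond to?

Beaufort force 3

10.2 mph = 4.6 m/s, which is Beaufort 3 (gentle breeze, 3.4–5.4 m/s).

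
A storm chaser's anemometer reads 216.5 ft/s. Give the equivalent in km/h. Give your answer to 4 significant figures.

1 ft/s = 1.09728 km/h, so 216.5 × 1.09728 = 237.6 km/h.

237.6 km/h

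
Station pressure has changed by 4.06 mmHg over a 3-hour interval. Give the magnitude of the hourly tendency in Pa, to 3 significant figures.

180 Pa per hour

4.06 mmHg / 3 h × 133.322 Pa/mmHg = 180 Pa/h.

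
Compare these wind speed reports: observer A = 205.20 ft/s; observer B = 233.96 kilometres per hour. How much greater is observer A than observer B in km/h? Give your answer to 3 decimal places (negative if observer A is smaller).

observer A: 205.20 ft/s = 225.16186 km/h.
Difference: 225.16186 − 233.96000 = -8.798 km/h.

-8.798 km/h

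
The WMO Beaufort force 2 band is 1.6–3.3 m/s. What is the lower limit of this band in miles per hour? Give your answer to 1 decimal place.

3.6 mph

1.6–3.3 m/s × 2.237 = 3.6–7.4 mph.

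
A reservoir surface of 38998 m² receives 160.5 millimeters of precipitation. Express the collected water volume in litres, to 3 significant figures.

1 mm over 1 m² is 1 L, so volume = 160.5 × 38998 = 6259179 L ≈ 6260000 L.

6260000 litres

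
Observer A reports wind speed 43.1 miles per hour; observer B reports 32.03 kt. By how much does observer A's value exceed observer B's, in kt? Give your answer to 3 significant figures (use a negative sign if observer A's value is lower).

5.42 kt

observer A: 43.1 mph = 37.4529 kt.
Difference: 37.4529 − 32.0300 = 5.42 kt.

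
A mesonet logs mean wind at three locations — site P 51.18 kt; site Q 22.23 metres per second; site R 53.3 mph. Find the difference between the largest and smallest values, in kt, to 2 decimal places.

site Q: 22.23 m/s = 43.2117 kt.
site R: 53.3 mph = 46.3164 kt.
Spread: 51.1800 − 43.2117 = 7.97 kt.

7.97 kt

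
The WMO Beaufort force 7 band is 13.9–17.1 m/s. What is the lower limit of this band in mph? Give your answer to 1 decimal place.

31.1 mph

13.9–17.1 m/s × 2.237 = 31.1–38.3 mph.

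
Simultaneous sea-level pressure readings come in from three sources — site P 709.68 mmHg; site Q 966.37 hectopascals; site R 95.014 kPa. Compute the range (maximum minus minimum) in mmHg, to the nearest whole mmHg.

site Q: 966.37 hPa = 724.84 mmHg.
site R: 95.014 kPa = 712.66 mmHg.
Spread: 724.84 − 709.68 = 15 mmHg.

15 mmHg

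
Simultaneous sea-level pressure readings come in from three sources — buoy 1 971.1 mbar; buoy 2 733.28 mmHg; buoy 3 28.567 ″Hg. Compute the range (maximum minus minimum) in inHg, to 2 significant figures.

buoy 1: 971.1 mb = 28.6766 inHg.
buoy 2: 733.28 mmHg = 28.8693 inHg.
Spread: 28.8693 − 28.5670 = 0.30 inHg.

0.30 inHg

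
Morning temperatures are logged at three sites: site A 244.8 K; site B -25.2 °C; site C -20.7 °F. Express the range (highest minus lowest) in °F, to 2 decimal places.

site A: 244.8 K = -28.350 °C.
site C: -20.7 °F = -29.278 °C.
Spread: (-25.200) − (-29.278) = 4.078 °C = 7.34 °F.

7.34 °F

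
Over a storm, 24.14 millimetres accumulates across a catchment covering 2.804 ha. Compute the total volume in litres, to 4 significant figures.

676900 litres

Area: 2.804 ha = 28040 m².
1 mm over 1 m² is 1 L, so volume = 24.14 × 28040 = 676885.6 L ≈ 676900 L.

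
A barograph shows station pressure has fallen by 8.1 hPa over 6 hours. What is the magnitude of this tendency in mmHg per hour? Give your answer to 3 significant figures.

1.01 mmHg per hour

8.1 hPa / 6 h × 0.750062 mmHg/hPa = 1.01 mmHg/h.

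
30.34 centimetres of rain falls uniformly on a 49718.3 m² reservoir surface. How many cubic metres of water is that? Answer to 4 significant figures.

15080 cubic metres

Depth: 30.34 cm × 10 = 303.4 mm.
1 mm over 1 m² is 1 L, so volume = 303.4 × 49718.3 = 15084532 L = 15080 m³.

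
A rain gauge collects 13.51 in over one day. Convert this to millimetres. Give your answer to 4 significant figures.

1 in = 25.4 mm, so 13.51 × 25.4 = 343.2 mm.

343.2 mm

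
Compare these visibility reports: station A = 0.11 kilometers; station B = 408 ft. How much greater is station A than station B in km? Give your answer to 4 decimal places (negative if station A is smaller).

station B: 408 ft = 0.124358 km.
Difference: 0.110000 − 0.124358 = -0.0144 km.

-0.0144 km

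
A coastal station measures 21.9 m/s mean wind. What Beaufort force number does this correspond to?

Beaufort force 9

21.9 m/s lies in the Beaufort 9 band (strong gale, 20.8–24.4 m/s).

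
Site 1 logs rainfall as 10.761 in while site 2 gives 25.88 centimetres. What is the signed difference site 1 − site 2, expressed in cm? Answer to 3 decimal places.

1.453 cm

site 1: 10.761 in = 27.33294 cm.
Difference: 27.33294 − 25.88000 = 1.453 cm.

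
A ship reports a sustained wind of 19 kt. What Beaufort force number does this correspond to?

19 kt lies in the Beaufort 5 band (fresh breeze, 17–21 kt).

Beaufort force 5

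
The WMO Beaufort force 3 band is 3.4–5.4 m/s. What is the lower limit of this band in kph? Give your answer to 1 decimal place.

3.4–5.4 m/s × 3.6 = 12.2–19.4 km/h.

12.2 km/h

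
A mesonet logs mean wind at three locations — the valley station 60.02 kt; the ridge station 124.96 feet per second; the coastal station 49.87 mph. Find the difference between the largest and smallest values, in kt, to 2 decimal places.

the ridge station: 124.96 ft/s = 74.0368 kt.
the coastal station: 49.87 mph = 43.3358 kt.
Spread: 74.0368 − 43.3358 = 30.70 kt.

30.70 kt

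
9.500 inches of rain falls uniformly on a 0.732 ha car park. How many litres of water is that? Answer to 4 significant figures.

Depth: 9.500 in × 25.4 = 241.3 mm.
Area: 0.732 ha = 7320 m².
1 mm over 1 m² is 1 L, so volume = 241.3 × 7320 = 1766316 L ≈ 1766000 L.

1766000 litres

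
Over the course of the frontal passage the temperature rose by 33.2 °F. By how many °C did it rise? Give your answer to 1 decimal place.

For a temperature change the 32° offset cancels: Δ°C = 33.2 × 0.5556 = 18.4 °C.

18.4 °C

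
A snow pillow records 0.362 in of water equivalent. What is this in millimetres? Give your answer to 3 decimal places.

9.195 mm

1 in = 25.4 mm, so 0.362 × 25.4 = 9.195 mm.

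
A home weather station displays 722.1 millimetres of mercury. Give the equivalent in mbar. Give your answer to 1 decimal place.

1 mmHg = 1.33322 mb, so 722.1 × 1.33322 = 962.7 mb.

962.7 mb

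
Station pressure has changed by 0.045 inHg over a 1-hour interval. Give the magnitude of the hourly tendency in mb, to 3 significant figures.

1.52 mb per hour

0.045 inHg / 1 h × 33.8639 mb/inHg = 1.52 mb/h.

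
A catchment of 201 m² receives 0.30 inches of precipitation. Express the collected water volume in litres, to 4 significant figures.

1532 litres

Depth: 0.30 in × 25.4 = 7.62 mm.
1 mm over 1 m² is 1 L, so volume = 7.62 × 201 = 1531.62 L ≈ 1532 L.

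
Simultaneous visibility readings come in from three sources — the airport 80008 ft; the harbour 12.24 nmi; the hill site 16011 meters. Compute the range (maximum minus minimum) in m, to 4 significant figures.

the airport: 80008 ft = 24386.44 m.
the harbour: 12.24 nmi = 22668.48 m.
Spread: 24386.44 − 16011.00 = 8375 m.

8375 m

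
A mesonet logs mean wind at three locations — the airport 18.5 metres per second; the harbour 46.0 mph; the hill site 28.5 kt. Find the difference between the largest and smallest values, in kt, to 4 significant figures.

the airport: 18.5 m/s = 35.9611 kt.
the harbour: 46.0 mph = 39.9729 kt.
Spread: 39.9729 − 28.5000 = 11.47 kt.

11.47 kt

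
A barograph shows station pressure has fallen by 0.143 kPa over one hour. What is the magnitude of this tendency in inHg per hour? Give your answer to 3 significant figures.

0.143 kPa / 1 h × 0.2953 inHg/kPa = 0.0422 inHg/h.

0.0422 inHg per hour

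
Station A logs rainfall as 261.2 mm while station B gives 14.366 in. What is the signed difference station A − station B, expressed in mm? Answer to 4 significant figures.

station B: 14.366 in = 364.896 mm.
Difference: 261.200 − 364.896 = -103.7 mm.

-103.7 mm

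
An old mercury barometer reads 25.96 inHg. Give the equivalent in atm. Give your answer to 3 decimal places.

0.868 atm

1 inHg = 0.0334211 atm, so 25.96 × 0.0334211 = 0.868 atm.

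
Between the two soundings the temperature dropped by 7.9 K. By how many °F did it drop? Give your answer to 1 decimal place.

14.2 °F

For a temperature change the 32° offset cancels: Δ°F = 7.9 × 1.8 = 14.2 °F.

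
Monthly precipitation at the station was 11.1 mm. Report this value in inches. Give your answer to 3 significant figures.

1 mm = 0.0393701 in, so 11.1 × 0.0393701 = 0.437 in.

0.437 in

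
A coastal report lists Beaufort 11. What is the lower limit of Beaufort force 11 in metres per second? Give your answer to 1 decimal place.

28.5 m/s

Beaufort 11 (violent storm) spans 28.5–32.6 m/s.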